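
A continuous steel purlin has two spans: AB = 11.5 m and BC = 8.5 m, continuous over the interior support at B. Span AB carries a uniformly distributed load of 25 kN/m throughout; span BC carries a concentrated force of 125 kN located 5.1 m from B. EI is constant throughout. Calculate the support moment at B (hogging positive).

M_B = 313.5 kN·m

Insert a hinge at B; M_B is the redundant, and each span becomes simply supported.
Rotations at B on the released spans (each span's end-slope, ×1/EI):
  span AB: UDL 25: wL³/(24EI) = 1584/EI
  span BC: point load 125 at a = 5.1: Pab(L + b)/(6LEI) = 505.8/EI
  relative rotation θ_0 = (1584 + 505.8)/EI = 2090/EI
A unit hogging moment at B produces rotation L₁/(3EI) + L₂/(3EI) = 6.667/EI.
Slope continuity at B: θ_0 = M_B·6.667/EI, so M_B = 2090/6.667 = 313.5 kN·m (hogging).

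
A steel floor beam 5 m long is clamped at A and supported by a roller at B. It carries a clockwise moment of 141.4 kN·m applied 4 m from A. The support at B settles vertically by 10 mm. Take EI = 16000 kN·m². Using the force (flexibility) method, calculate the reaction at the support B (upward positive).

Release the roller at B. Primary structure: cantilever fixed at A.
Deflection at B on the released cantilever, summing each load's contribution:
  clockwise couple 141.4 at a = 4: M₀a(2L − a)/(2EI) = 1697/EI
Flexibility coefficient — unit upward force at B: δ_{BB} = L³/(3EI) = 41.67/EI.
With EI = 16000 kN·m²: δ_0 = 0.10605 m and δ_{BB} = 0.002604 m/kN.
Compatibility — the beam at B must follow the support down by 0.01 m: δ_0 − R_B·δ_{BB} = 0.01, so R_B = (0.10605 − 0.01)/0.002604 = 36.88 kN.

R_B = 36.88 kN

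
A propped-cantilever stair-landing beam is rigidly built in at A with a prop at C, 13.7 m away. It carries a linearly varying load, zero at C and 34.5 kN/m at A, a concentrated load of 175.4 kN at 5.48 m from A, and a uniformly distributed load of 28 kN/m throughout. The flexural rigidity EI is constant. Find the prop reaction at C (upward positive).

R_C = 227.6 kN

Remove the prop at C; the released (primary) structure is a cantilever built in at A.
Downward deflection at the released point C due to the loads:
  triangular load, peak 34.5 at the fixed end: w₀L⁴/(30EI) = 40512/EI
  point load 175.4 at a = 5.48: Pa²(3L − a)/(6EI) = 31270/EI
  UDL 28: wL⁴/(8EI) = 123296/EI
  δ_0 = 195078/EI
Flexibility coefficient — unit upward force at C: δ_{CC} = L³/(3EI) = 857.1/EI.
The prop prevents deflection at C: R_C = δ_0/δ_{CC} = 195078/857.1 = 227.6 kN.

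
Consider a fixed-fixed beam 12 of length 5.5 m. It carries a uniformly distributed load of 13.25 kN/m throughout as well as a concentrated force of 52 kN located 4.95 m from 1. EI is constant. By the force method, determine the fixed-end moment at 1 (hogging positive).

Release both end moments; the primary structure is a simply-supported span 12 with redundants M_1 and M_2.
Simple-span end rotations at 1 and 2 under the given loads:
  at 1: UDL 13.25: wL³/(24EI) = 91.85/EI
  at 2: UDL 13.25: wL³/(24EI) = 91.85/EI
  at 1: point load 52 at a = 4.95: Pab(L + b)/(6LEI) = 25.95/EI
  at 2: point load 52 at a = 4.95: Pab(L + a)/(6LEI) = 44.83/EI
  θ_10 = 117.8/EI,  θ_20 = 136.7/EI
Flexibility coefficients: a unit moment at one end gives L/(3EI) there and L/(6EI) at the far end, so f₁₁ = f₂₂ = 1.833/EI and f₁₂ = f₂₁ = 0.9167/EI.
Compatibility — zero rotation at each built-in end:
  1.833 M_1 + 0.9167 M_2 = 117.8
  0.9167 M_1 + 1.833 M_2 = 136.7
Solving the pair gives M_1 = 35.98 kN·m and M_2 = 56.57 kN·m (hogging).

M_1 = 35.98 kN·m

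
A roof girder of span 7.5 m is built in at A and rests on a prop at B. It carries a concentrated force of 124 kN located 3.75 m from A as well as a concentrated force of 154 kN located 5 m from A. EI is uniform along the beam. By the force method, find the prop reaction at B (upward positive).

Choose R_B as the redundant. The primary structure is the cantilever fixed at A.
Free-end deflection of the primary structure under the applied loading (downward +):
  point load 124 at a = 3.75: Pa²(3L − a)/(6EI) = 5449/EI
  point load 154 at a = 5: Pa²(3L − a)/(6EI) = 11229/EI
  δ_0 = 16678/EI
Flexibility coefficient — unit upward force at B: δ_{BB} = L³/(3EI) = 140.6/EI.
Compatibility at B: δ_0 − R_B·δ_{BB} = 0, so R_B = 16678/140.6 = 118.6 kN.

R_B = 118.6 kN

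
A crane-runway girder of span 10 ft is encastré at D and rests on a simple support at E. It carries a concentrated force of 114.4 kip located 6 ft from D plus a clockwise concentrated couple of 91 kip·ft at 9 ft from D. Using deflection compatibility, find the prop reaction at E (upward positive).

Remove the prop at E; the released (primary) structure is a cantilever built in at D.
Deflection at E on the released cantilever, summing each load's contribution:
  point load 114.4 at a = 6: Pa²(3L − a)/(6EI) = 16474/EI
  clockwise couple 91 at a = 9: M₀a(2L − a)/(2EI) = 4504/EI
  δ_0 = 20978/EI
Flexibility coefficient — unit upward force at E: δ_{EE} = L³/(3EI) = 333.3/EI.
Compatibility at E: δ_0 − R_E·δ_{EE} = 0, so R_E = 20978/333.3 = 62.93 kip.

R_E = 62.93 kip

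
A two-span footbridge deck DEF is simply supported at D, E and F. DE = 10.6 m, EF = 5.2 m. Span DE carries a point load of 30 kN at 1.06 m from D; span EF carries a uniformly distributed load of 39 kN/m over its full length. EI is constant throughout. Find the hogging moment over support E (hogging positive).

Take M_E as the redundant. Released structure: two simple spans DE and EF with a hinge at E.
End slopes at the hinge E, treating each span as simply supported:
  span DE: point load 30 at a = 1.06: Pab(L + a)/(6LEI) = 55.62/EI
  span EF: UDL 39: wL³/(24EI) = 228.5/EI
  relative rotation θ_0 = (55.62 + 228.5)/EI = 284.1/EI
A unit hogging moment at E produces rotation L₁/(3EI) + L₂/(3EI) = 5.267/EI.
Compatibility: M_E·(L₁+L₂)/(3EI) = θ_0, giving M_E = 53.94 kN·m (hogging).

M_E = 53.94 kN·m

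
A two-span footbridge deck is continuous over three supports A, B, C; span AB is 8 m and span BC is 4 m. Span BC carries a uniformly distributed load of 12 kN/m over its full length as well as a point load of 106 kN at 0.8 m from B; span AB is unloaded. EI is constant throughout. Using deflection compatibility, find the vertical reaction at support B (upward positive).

R_B = 119.4 kN

Insert a hinge at B; M_B is the redundant, and each span becomes simply supported.
Rotations at B on the released spans (each span's end-slope, ×1/EI):
  span BC: UDL 12: wL³/(24EI) = 32/EI
  span BC: point load 106 at a = 0.8: Pab(L + b)/(6LEI) = 81.41/EI
  relative rotation θ_0 = (0 + 113.4)/EI = 113.4/EI
A unit hogging moment at B produces rotation L₁/(3EI) + L₂/(3EI) = 4/EI.
Compatibility: M_B·(L₁+L₂)/(3EI) = θ_0, giving M_B = 28.35 kN·m (hogging).
Span AB, ΣM about A with M_B applied at B: R_B^{AB}·8 = 0 + 28.35, so R_B^{AB} = 3.544 kN and R_A = 0 − 3.544 = -3.544 kN.
Span BC, ΣM about C: R_B^{BC}·4 = 435.2 + 28.35, so R_B^{BC} = 115.9 kN and R_C = 154 − 115.9 = 38.11 kN.
R_B = 3.544 + 115.9 = 119.4 kN.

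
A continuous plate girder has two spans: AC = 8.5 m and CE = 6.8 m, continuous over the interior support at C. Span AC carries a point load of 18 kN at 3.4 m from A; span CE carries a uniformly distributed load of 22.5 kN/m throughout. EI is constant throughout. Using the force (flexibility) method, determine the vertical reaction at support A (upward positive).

R_A = 2.32 kN

Release continuity at C by inserting a hinge; the redundant is the internal moment M_C. The primary structure is two simply-supported spans AC and CE.
End slopes at the hinge C, treating each span as simply supported:
  span AC: point load 18 at a = 3.4: Pab(L + a)/(6LEI) = 72.83/EI
  span CE: UDL 22.5: wL³/(24EI) = 294.8/EI
  relative rotation θ_0 = (72.83 + 294.8)/EI = 367.6/EI
A unit hogging moment at C produces rotation L₁/(3EI) + L₂/(3EI) = 5.1/EI.
Slope continuity at C: θ_0 = M_C·5.1/EI, so M_C = 367.6/5.1 = 72.08 kN·m (hogging).
Span AC, ΣM about A with M_C applied at C: R_C^{AC}·8.5 = 61.2 + 72.08, so R_C^{AC} = 15.68 kN and R_A = 18 − 15.68 = 2.32 kN.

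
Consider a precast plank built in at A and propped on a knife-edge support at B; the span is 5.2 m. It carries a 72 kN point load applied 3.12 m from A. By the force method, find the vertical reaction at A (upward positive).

R_A = 40.9 kN

Take the reaction at B as the redundant and release it; the primary structure is a cantilever fixed at A.
Primary-structure tip deflection at B by superposition:
  point load 72 at a = 3.12: Pa²(3L − a)/(6EI) = 1458/EI
Flexibility coefficient — unit upward force at B: δ_{BB} = L³/(3EI) = 46.87/EI.
The prop prevents deflection at B: R_B = δ_0/δ_{BB} = 1458/46.87 = 31.1 kN.
Vertical equilibrium: R_A = ΣP − R_B = 72 − 31.1 = 40.9 kN.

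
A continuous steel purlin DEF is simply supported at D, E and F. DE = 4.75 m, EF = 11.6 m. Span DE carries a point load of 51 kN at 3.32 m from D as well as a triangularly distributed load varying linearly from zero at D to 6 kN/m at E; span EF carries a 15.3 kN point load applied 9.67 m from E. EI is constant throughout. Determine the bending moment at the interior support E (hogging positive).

M_E = 25.39 kN·m

Insert a hinge at E; M_E is the redundant, and each span becomes simply supported.
Discontinuity in slope at E on the released structure — sum the simple-span end rotations:
  span DE: point load 51 at a = 3.32: Pab(L + a)/(6LEI) = 68.56/EI
  span DE: triangular load, peak 6: w₀L³/(45EI) = 14.29/EI
  span EF: point load 15.3 at a = 9.67: Pab(L + b)/(6LEI) = 55.51/EI
  relative rotation θ_0 = (82.85 + 55.51)/EI = 138.4/EI
A unit hogging moment at E produces rotation L₁/(3EI) + L₂/(3EI) = 5.45/EI.
Compatibility: M_E·(L₁+L₂)/(3EI) = θ_0, giving M_E = 25.39 kN·m (hogging).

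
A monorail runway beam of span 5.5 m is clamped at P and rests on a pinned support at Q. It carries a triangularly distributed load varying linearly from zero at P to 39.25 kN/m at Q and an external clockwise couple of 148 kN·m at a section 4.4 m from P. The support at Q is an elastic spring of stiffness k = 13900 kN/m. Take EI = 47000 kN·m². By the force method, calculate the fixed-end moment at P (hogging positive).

Take the reaction at Q as the redundant and release it; the primary structure is a cantilever fixed at P.
Primary-structure tip deflection at Q by superposition:
  triangular load, peak 39.25 at the free end: 11w₀L⁴/(120EI) = 3292/EI
  clockwise couple 148 at a = 4.4: M₀a(2L − a)/(2EI) = 2149/EI
  δ_0 = 5441/EI
Tip deflection under a unit load at Q: L³/(3EI) = 55.46/EI.
With EI = 47000 kN·m²: δ_0 = 0.11577 m and δ_{QQ} = 0.00118 m/kN.
Compatibility — the spring shortens by R_Q/k under the reaction it provides: δ_0 − R_Q·δ_{QQ} = R_Q/k. With 1/k = 0.000072 m/kN, R_Q = δ_0 / (δ_{QQ} + 1/k) = 0.11577 / (0.00118 + 0.000072) = 92.48 kN.
Moment equilibrium about P: M_P = Σ(load moments about P) − R_Q·L = 543.8 − 92.48×5.5 = 35.15 kN·m.

M_P = 35.15 kN·m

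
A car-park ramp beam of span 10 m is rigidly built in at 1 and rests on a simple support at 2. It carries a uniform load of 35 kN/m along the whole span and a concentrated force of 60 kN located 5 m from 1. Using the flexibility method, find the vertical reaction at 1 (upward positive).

R_1 = 260 kN

Choose R_2 as the redundant. The primary structure is the cantilever fixed at 1.
Deflection at 2 on the released cantilever, summing each load's contribution:
  UDL 35: wL⁴/(8EI) = 43750/EI
  point load 60 at a = 5: Pa²(3L − a)/(6EI) = 6250/EI
  δ_0 = 50000/EI
Flexibility coefficient — unit upward force at 2: δ_{22} = L³/(3EI) = 333.3/EI.
The prop prevents deflection at 2: R_2 = δ_0/δ_{22} = 50000/333.3 = 150 kN.
Vertical equilibrium: R_1 = ΣP − R_2 = 410 − 150 = 260 kN.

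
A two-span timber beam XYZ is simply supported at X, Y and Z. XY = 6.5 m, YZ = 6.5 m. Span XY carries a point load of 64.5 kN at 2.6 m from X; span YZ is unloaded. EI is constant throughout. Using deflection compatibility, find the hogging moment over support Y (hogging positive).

M_Y = 35.22 kN·m

Insert a hinge at Y; M_Y is the redundant, and each span becomes simply supported.
Discontinuity in slope at Y on the released structure — sum the simple-span end rotations:
  span XY: point load 64.5 at a = 2.6: Pab(L + a)/(6LEI) = 152.6/EI
  relative rotation θ_0 = (152.6 + 0)/EI = 152.6/EI
A unit hogging moment at Y produces rotation L₁/(3EI) + L₂/(3EI) = 4.333/EI.
Slope continuity at Y: θ_0 = M_Y·4.333/EI, so M_Y = 152.6/4.333 = 35.22 kN·m (hogging).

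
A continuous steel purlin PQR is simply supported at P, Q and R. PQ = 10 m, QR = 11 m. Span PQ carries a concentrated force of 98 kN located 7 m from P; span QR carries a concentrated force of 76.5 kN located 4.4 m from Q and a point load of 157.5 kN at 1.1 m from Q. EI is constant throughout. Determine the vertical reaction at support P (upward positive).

Release continuity at Q by inserting a hinge; the redundant is the internal moment M_Q. The primary structure is two simply-supported spans PQ and QR.
Rotations at Q on the released spans (each span's end-slope, ×1/EI):
  span PQ: point load 98 at a = 7: Pab(L + a)/(6LEI) = 583.1/EI
  span QR: point load 76.5 at a = 4.4: Pab(L + b)/(6LEI) = 592.4/EI
  span QR: point load 157.5 at a = 1.1: Pab(L + b)/(6LEI) = 543.1/EI
  relative rotation θ_0 = (583.1 + 1136)/EI = 1719/EI
A unit hogging moment at Q produces rotation L₁/(3EI) + L₂/(3EI) = 7/EI.
Slope continuity at Q: θ_0 = M_Q·7/EI, so M_Q = 1719/7 = 245.5 kN·m (hogging).
Span PQ, ΣM about P with M_Q applied at Q: R_Q^{PQ}·10 = 686 + 245.5, so R_Q^{PQ} = 93.15 kN and R_P = 98 − 93.15 = 4.848 kN.

R_P = 4.848 kN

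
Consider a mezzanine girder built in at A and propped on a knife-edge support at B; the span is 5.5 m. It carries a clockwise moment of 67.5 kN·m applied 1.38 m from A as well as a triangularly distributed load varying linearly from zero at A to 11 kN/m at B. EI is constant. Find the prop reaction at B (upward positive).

Choose R_B as the redundant. The primary structure is the cantilever fixed at A.
Downward deflection at the released point B due to the loads:
  clockwise couple 67.5 at a = 1.38: M₀a(2L − a)/(2EI) = 448.1/EI
  triangular load, peak 11 at the free end: 11w₀L⁴/(120EI) = 922.7/EI
  δ_0 = 1371/EI
Tip deflection under a unit load at B: L³/(3EI) = 55.46/EI.
Compatibility at B: δ_0 − R_B·δ_{BB} = 0, so R_B = 1371/55.46 = 24.72 kN.

R_B = 24.72 kN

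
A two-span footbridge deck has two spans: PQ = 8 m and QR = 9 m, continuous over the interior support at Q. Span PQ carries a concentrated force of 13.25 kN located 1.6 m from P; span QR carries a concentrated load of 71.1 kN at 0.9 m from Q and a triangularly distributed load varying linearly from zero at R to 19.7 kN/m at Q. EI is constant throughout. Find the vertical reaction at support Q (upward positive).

R_Q = 147 kN

Release continuity at Q by inserting a hinge; the redundant is the internal moment M_Q. The primary structure is two simply-supported spans PQ and QR.
Discontinuity in slope at Q on the released structure — sum the simple-span end rotations:
  span PQ: point load 13.25 at a = 1.6: Pab(L + a)/(6LEI) = 27.14/EI
  span QR: point load 71.1 at a = 0.9: Pab(L + b)/(6LEI) = 164.1/EI
  span QR: triangular load, peak 19.7: w₀L³/(45EI) = 319.1/EI
  relative rotation θ_0 = (27.14 + 483.3)/EI = 510.4/EI
A unit hogging moment at Q produces rotation L₁/(3EI) + L₂/(3EI) = 5.667/EI.
Slope continuity at Q: θ_0 = M_Q·5.667/EI, so M_Q = 510.4/5.667 = 90.07 kN·m (hogging).
Span PQ, ΣM about P with M_Q applied at Q: R_Q^{PQ}·8 = 21.2 + 90.07, so R_Q^{PQ} = 13.91 kN and R_P = 13.25 − 13.91 = -0.6591 kN.
Span QR, ΣM about R: R_Q^{QR}·9 = 1108 + 90.07, so R_Q^{QR} = 133.1 kN and R_R = 159.8 − 133.1 = 26.65 kN.
R_Q = 13.91 + 133.1 = 147 kN.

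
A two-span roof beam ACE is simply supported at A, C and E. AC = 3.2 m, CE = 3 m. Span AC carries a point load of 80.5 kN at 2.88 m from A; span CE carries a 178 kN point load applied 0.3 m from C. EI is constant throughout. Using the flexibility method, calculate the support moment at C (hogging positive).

Release continuity at C by inserting a hinge; the redundant is the internal moment M_C. The primary structure is two simply-supported spans AC and CE.
Discontinuity in slope at C on the released structure — sum the simple-span end rotations:
  span AC: point load 80.5 at a = 2.88: Pab(L + a)/(6LEI) = 23.49/EI
  span CE: point load 178 at a = 0.3: Pab(L + b)/(6LEI) = 45.66/EI
  relative rotation θ_0 = (23.49 + 45.66)/EI = 69.15/EI
A unit hogging moment at C produces rotation L₁/(3EI) + L₂/(3EI) = 2.067/EI.
Compatibility: M_C·(L₁+L₂)/(3EI) = θ_0, giving M_C = 33.46 kN·m (hogging).

M_C = 33.46 kN·m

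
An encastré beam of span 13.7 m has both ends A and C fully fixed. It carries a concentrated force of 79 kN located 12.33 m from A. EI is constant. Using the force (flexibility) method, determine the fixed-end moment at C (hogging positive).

M_C = 87.67 kN·m

Take the two fixed-end moments M_A, M_C as redundants; the released structure is the simple span AC.
End rotations of the released simple span under the applied load (×1/EI):
  at A: point load 79 at a = 12.33: Pab(L + b)/(6LEI) = 244.7/EI
  at C: point load 79 at a = 12.33: Pab(L + a)/(6LEI) = 422.6/EI
  θ_A0 = 244.7/EI,  θ_C0 = 422.6/EI
Flexibility coefficients: a unit moment at one end gives L/(3EI) there and L/(6EI) at the far end, so f₁₁ = f₂₂ = 4.567/EI and f₁₂ = f₂₁ = 2.283/EI.
Compatibility — zero rotation at each built-in end:
  4.567 M_A + 2.283 M_C = 244.7
  2.283 M_A + 4.567 M_C = 422.6
Solving the pair gives M_A = 9.741 kN·m and M_C = 87.67 kN·m (hogging).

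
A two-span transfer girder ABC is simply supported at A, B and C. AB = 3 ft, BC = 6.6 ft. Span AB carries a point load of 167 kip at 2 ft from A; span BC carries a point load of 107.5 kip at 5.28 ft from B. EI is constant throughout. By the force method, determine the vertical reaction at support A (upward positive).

Take M_B as the redundant. Released structure: two simple spans AB and BC with a hinge at B.
Rotations at B on the released spans (each span's end-slope, ×1/EI):
  span AB: point load 167 at a = 2: Pab(L + a)/(6LEI) = 92.78/EI
  span BC: point load 107.5 at a = 5.28: Pab(L + b)/(6LEI) = 149.8/EI
  relative rotation θ_0 = (92.78 + 149.8)/EI = 242.6/EI
A unit hogging moment at B produces rotation L₁/(3EI) + L₂/(3EI) = 3.2/EI.
Slope continuity at B: θ_0 = M_B·3.2/EI, so M_B = 242.6/3.2 = 75.82 kip·ft (hogging).
Span AB, ΣM about A with M_B applied at B: R_B^{AB}·3 = 334 + 75.82, so R_B^{AB} = 136.6 kip and R_A = 167 − 136.6 = 30.39 kip.

R_A = 30.39 kip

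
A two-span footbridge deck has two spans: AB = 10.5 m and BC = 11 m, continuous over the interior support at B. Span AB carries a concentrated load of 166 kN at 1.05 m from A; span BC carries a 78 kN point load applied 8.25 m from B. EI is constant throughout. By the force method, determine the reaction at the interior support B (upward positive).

R_B = 53.52 kN

Insert a hinge at B; M_B is the redundant, and each span becomes simply supported.
Rotations at B on the released spans (each span's end-slope, ×1/EI):
  span AB: point load 166 at a = 1.05: Pab(L + a)/(6LEI) = 302/EI
  span BC: point load 78 at a = 8.25: Pab(L + b)/(6LEI) = 368.7/EI
  relative rotation θ_0 = (302 + 368.7)/EI = 670.6/EI
A unit hogging moment at B produces rotation L₁/(3EI) + L₂/(3EI) = 7.167/EI.
Compatibility: M_B·(L₁+L₂)/(3EI) = θ_0, giving M_B = 93.58 kN·m (hogging).
Span AB, ΣM about A with M_B applied at B: R_B^{AB}·10.5 = 174.3 + 93.58, so R_B^{AB} = 25.51 kN and R_A = 166 − 25.51 = 140.5 kN.
Span BC, ΣM about C: R_B^{BC}·11 = 214.5 + 93.58, so R_B^{BC} = 28.01 kN and R_C = 78 − 28.01 = 49.99 kN.
R_B = 25.51 + 28.01 = 53.52 kN.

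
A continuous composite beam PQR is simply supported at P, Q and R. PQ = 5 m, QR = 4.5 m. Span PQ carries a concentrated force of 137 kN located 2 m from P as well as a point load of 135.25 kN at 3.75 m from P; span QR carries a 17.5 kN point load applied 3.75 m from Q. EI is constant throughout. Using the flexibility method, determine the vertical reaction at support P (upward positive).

R_P = 91.62 kN

Take M_Q as the redundant. Released structure: two simple spans PQ and QR with a hinge at Q.
Rotations at Q on the released spans (each span's end-slope, ×1/EI):
  span PQ: point load 137 at a = 2: Pab(L + a)/(6LEI) = 191.8/EI
  span PQ: point load 135.25 at a = 3.75: Pab(L + a)/(6LEI) = 184.9/EI
  span QR: point load 17.5 at a = 3.75: Pab(L + b)/(6LEI) = 9.57/EI
  relative rotation θ_0 = (376.7 + 9.57)/EI = 386.3/EI
A unit hogging moment at Q produces rotation L₁/(3EI) + L₂/(3EI) = 3.167/EI.
Slope continuity at Q: θ_0 = M_Q·3.167/EI, so M_Q = 386.3/3.167 = 122 kN·m (hogging).
Span PQ, ΣM about P with M_Q applied at Q: R_Q^{PQ}·5 = 781.2 + 122, so R_Q^{PQ} = 180.6 kN and R_P = 272.2 − 180.6 = 91.62 kN.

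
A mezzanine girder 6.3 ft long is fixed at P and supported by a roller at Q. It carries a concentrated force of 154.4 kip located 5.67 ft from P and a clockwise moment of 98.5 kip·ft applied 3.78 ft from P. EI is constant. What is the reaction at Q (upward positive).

R_Q = 151 kip

Take the reaction at Q as the redundant and release it; the primary structure is a cantilever fixed at P.
Downward deflection at the released point Q due to the loads:
  point load 154.4 at a = 5.67: Pa²(3L − a)/(6EI) = 10945/EI
  clockwise couple 98.5 at a = 3.78: M₀a(2L − a)/(2EI) = 1642/EI
  δ_0 = 12587/EI
Flexibility coefficient — unit upward force at Q: δ_{QQ} = L³/(3EI) = 83.35/EI.
Compatibility at Q: δ_0 − R_Q·δ_{QQ} = 0, so R_Q = 12587/83.35 = 151 kip.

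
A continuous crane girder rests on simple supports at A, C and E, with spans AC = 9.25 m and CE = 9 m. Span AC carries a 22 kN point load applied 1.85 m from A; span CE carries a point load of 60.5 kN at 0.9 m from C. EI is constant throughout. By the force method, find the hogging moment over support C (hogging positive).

M_C = 32.86 kN·m

Insert a hinge at C; M_C is the redundant, and each span becomes simply supported.
End slopes at the hinge C, treating each span as simply supported:
  span AC: point load 22 at a = 1.85: Pab(L + a)/(6LEI) = 60.24/EI
  span CE: point load 60.5 at a = 0.9: Pab(L + b)/(6LEI) = 139.7/EI
  relative rotation θ_0 = (60.24 + 139.7)/EI = 199.9/EI
A unit hogging moment at C produces rotation L₁/(3EI) + L₂/(3EI) = 6.083/EI.
Slope continuity at C: θ_0 = M_C·6.083/EI, so M_C = 199.9/6.083 = 32.86 kN·m (hogging).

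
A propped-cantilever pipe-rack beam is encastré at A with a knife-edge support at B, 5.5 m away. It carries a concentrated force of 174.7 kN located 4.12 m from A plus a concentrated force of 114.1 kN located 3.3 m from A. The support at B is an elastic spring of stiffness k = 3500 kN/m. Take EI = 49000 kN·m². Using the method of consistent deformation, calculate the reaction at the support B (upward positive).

Choose R_B as the redundant. The primary structure is the cantilever fixed at A.
Deflection at B on the released cantilever, summing each load's contribution:
  point load 174.7 at a = 4.12: Pa²(3L − a)/(6EI) = 6119/EI
  point load 114.1 at a = 3.3: Pa²(3L − a)/(6EI) = 2734/EI
  δ_0 = 8852/EI
Flexibility coefficient — unit upward force at B: δ_{BB} = L³/(3EI) = 55.46/EI.
With EI = 49000 kN·m²: δ_0 = 0.18066 m and δ_{BB} = 0.001132 m/kN.
Compatibility — the spring shortens by R_B/k under the reaction it provides: δ_0 − R_B·δ_{BB} = R_B/k. With 1/k = 0.000286 m/kN, R_B = δ_0 / (δ_{BB} + 1/k) = 0.18066 / (0.001132 + 0.000286) = 127.4 kN.

R_B = 127.4 kN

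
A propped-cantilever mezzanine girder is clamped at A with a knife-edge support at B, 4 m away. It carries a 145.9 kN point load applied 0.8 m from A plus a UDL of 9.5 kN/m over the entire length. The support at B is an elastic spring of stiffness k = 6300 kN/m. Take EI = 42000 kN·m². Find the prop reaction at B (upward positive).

Remove the prop at B; the released (primary) structure is a cantilever built in at A.
Free-end deflection of the primary structure under the applied loading (downward +):
  point load 145.9 at a = 0.8: Pa²(3L − a)/(6EI) = 174.3/EI
  UDL 9.5: wL⁴/(8EI) = 304/EI
  δ_0 = 478.3/EI
Flexibility coefficient — unit upward force at B: δ_{BB} = L³/(3EI) = 21.33/EI.
With EI = 42000 kN·m²: δ_0 = 0.011388 m and δ_{BB} = 0.000508 m/kN.
Compatibility — the spring shortens by R_B/k under the reaction it provides: δ_0 − R_B·δ_{BB} = R_B/k. With 1/k = 0.000159 m/kN, R_B = δ_0 / (δ_{BB} + 1/k) = 0.011388 / (0.000508 + 0.000159) = 17.08 kN.

R_B = 17.08 kN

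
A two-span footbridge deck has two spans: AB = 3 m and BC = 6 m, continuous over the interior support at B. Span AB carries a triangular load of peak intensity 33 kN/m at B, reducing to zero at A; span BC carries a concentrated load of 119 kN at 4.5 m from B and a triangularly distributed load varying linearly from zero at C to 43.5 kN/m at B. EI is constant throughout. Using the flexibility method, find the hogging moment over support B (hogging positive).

M_B = 132 kN·m

Insert a hinge at B; M_B is the redundant, and each span becomes simply supported.
Rotations at B on the released spans (each span's end-slope, ×1/EI):
  span AB: triangular load, peak 33: w₀L³/(45EI) = 19.8/EI
  span BC: point load 119 at a = 4.5: Pab(L + b)/(6LEI) = 167.3/EI
  span BC: triangular load, peak 43.5: w₀L³/(45EI) = 208.8/EI
  relative rotation θ_0 = (19.8 + 376.1)/EI = 395.9/EI
A unit hogging moment at B produces rotation L₁/(3EI) + L₂/(3EI) = 3/EI.
Slope continuity at B: θ_0 = M_B·3/EI, so M_B = 395.9/3 = 132 kN·m (hogging).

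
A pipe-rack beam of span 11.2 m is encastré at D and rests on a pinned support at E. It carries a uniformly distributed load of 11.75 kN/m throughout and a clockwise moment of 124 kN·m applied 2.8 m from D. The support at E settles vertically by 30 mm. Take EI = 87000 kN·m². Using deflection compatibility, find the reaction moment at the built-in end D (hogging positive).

Remove the prop at E; the released (primary) structure is a cantilever built in at D.
Primary-structure tip deflection at E by superposition:
  UDL 11.75: wL⁴/(8EI) = 23111/EI
  clockwise couple 124 at a = 2.8: M₀a(2L − a)/(2EI) = 3403/EI
  δ_0 = 26514/EI
Tip deflection under a unit load at E: L³/(3EI) = 468.3/EI.
With EI = 87000 kN·m²: δ_0 = 0.30475 m and δ_{EE} = 0.005383 m/kN.
Compatibility — the beam at E must follow the support down by 0.03 m: δ_0 − R_E·δ_{EE} = 0.03, so R_E = (0.30475 − 0.03)/0.005383 = 51.04 kN.
Moment equilibrium about D: M_D = Σ(load moments about D) − R_E·L = 861 − 51.04×11.2 = 289.3 kN·m.

M_D = 289.3 kN·m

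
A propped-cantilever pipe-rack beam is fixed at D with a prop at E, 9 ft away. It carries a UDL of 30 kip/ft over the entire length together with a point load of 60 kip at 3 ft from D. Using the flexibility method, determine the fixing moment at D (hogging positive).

M_D = 403.8 kip·ft

Remove the prop at E; the released (primary) structure is a cantilever built in at D.
Free-end deflection of the primary structure under the applied loading (downward +):
  UDL 30: wL⁴/(8EI) = 24604/EI
  point load 60 at a = 3: Pa²(3L − a)/(6EI) = 2160/EI
  δ_0 = 26764/EI
Flexibility coefficient — unit upward force at E: δ_{EE} = L³/(3EI) = 243/EI.
The prop prevents deflection at E: R_E = δ_0/δ_{EE} = 26764/243 = 110.1 kip.
Moment equilibrium about D: M_D = Σ(load moments about D) − R_E·L = 1395 − 110.1×9 = 403.8 kip·ft.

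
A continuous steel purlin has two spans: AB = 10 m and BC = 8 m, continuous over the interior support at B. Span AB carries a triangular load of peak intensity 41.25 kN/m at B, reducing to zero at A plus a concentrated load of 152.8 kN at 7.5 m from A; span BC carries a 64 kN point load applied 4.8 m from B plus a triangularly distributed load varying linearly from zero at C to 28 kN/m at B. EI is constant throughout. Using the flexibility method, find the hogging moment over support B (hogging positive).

M_B = 383.4 kN·m

Take M_B as the redundant. Released structure: two simple spans AB and BC with a hinge at B.
Rotations at B on the released spans (each span's end-slope, ×1/EI):
  span AB: triangular load, peak 41.25: w₀L³/(45EI) = 916.7/EI
  span AB: point load 152.8 at a = 7.5: Pab(L + a)/(6LEI) = 835.6/EI
  span BC: point load 64 at a = 4.8: Pab(L + b)/(6LEI) = 229.4/EI
  span BC: triangular load, peak 28: w₀L³/(45EI) = 318.6/EI
  relative rotation θ_0 = (1752 + 548)/EI = 2300/EI
A unit hogging moment at B produces rotation L₁/(3EI) + L₂/(3EI) = 6/EI.
Compatibility: M_B·(L₁+L₂)/(3EI) = θ_0, giving M_B = 383.4 kN·m (hogging).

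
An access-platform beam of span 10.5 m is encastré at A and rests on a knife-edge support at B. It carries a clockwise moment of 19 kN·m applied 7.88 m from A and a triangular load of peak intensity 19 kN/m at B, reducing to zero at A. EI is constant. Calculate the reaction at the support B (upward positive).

R_B = 57.41 kN

Choose R_B as the redundant. The primary structure is the cantilever fixed at A.
Free-end deflection of the primary structure under the applied loading (downward +):
  clockwise couple 19 at a = 7.88: M₀a(2L − a)/(2EI) = 982.2/EI
  triangular load, peak 19 at the free end: 11w₀L⁴/(120EI) = 21170/EI
  δ_0 = 22152/EI
Tip deflection under a unit load at B: L³/(3EI) = 385.9/EI.
The prop prevents deflection at B: R_B = δ_0/δ_{BB} = 22152/385.9 = 57.41 kN.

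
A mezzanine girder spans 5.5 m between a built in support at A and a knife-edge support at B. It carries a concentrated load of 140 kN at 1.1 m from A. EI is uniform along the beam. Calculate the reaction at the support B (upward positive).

R_B = 7.84 kN

Release the roller at B. Primary structure: cantilever fixed at A.
Downward deflection at the released point B due to the loads:
  point load 140 at a = 1.1: Pa²(3L − a)/(6EI) = 434.8/EI
Flexibility coefficient — unit upward force at B: δ_{BB} = L³/(3EI) = 55.46/EI.
Compatibility at B: δ_0 − R_B·δ_{BB} = 0, so R_B = 434.8/55.46 = 7.84 kN.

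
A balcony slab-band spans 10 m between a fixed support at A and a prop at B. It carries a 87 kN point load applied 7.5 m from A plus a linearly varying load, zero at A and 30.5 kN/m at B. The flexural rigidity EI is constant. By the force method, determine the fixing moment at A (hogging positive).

M_A = 279.9 kN·m

Choose R_B as the redundant. The primary structure is the cantilever fixed at A.
Primary-structure tip deflection at B by superposition:
  point load 87 at a = 7.5: Pa²(3L − a)/(6EI) = 18352/EI
  triangular load, peak 30.5 at the free end: 11w₀L⁴/(120EI) = 27958/EI
  δ_0 = 46310/EI
Tip deflection under a unit load at B: L³/(3EI) = 333.3/EI.
The prop prevents deflection at B: R_B = δ_0/δ_{BB} = 46310/333.3 = 138.9 kN.
Moment equilibrium about A: M_A = Σ(load moments about A) − R_B·L = 1669 − 138.9×10 = 279.9 kN·m.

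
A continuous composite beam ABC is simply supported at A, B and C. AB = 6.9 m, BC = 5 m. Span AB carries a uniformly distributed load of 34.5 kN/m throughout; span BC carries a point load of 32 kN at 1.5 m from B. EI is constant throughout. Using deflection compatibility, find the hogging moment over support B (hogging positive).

M_B = 131.1 kN·m

Take M_B as the redundant. Released structure: two simple spans AB and BC with a hinge at B.
Rotations at B on the released spans (each span's end-slope, ×1/EI):
  span AB: UDL 34.5: wL³/(24EI) = 472.2/EI
  span BC: point load 32 at a = 1.5: Pab(L + b)/(6LEI) = 47.6/EI
  relative rotation θ_0 = (472.2 + 47.6)/EI = 519.8/EI
A unit hogging moment at B produces rotation L₁/(3EI) + L₂/(3EI) = 3.967/EI.
Compatibility: M_B·(L₁+L₂)/(3EI) = θ_0, giving M_B = 131.1 kN·m (hogging).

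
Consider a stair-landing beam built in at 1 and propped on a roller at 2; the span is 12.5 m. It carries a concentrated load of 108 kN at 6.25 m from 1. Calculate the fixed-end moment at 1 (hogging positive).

Take the reaction at 2 as the redundant and release it; the primary structure is a cantilever fixed at 1.
Downward deflection at the released point 2 due to the loads:
  point load 108 at a = 6.25: Pa²(3L − a)/(6EI) = 21973/EI
Tip deflection under a unit load at 2: L³/(3EI) = 651/EI.
The prop prevents deflection at 2: R_2 = δ_0/δ_{22} = 21973/651 = 33.75 kN.
Moment equilibrium about 1: M_1 = Σ(load moments about 1) − R_2·L = 675 − 33.75×12.5 = 253.1 kN·m.

M_1 = 253.1 kN·m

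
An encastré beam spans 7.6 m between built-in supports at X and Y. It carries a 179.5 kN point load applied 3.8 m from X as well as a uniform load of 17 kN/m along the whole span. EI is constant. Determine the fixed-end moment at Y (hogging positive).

Take the two fixed-end moments M_X, M_Y as redundants; the released structure is the simple span XY.
On the primary (simply-supported) span, the end slopes from the loading are:
  at X: point load 179.5 at a = 3.8: Pab(L + b)/(6LEI) = 648/EI
  at Y: point load 179.5 at a = 3.8: Pab(L + a)/(6LEI) = 648/EI
  at X: UDL 17: wL³/(24EI) = 310.9/EI
  at Y: UDL 17: wL³/(24EI) = 310.9/EI
  θ_X0 = 958.9/EI,  θ_Y0 = 958.9/EI
Flexibility coefficients: a unit moment at one end gives L/(3EI) there and L/(6EI) at the far end, so f₁₁ = f₂₂ = 2.533/EI and f₁₂ = f₂₁ = 1.267/EI.
Compatibility — zero rotation at each built-in end:
  2.533 M_X + 1.267 M_Y = 958.9
  1.267 M_X + 2.533 M_Y = 958.9
Solving the pair gives M_X = 252.4 kN·m and M_Y = 252.4 kN·m (hogging).

M_Y = 252.4 kN·m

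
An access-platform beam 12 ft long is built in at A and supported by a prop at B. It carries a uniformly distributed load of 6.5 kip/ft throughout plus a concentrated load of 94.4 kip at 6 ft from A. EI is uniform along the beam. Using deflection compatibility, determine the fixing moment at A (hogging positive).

M_A = 329.4 kip·ft

Remove the prop at B; the released (primary) structure is a cantilever built in at A.
Deflection at B on the released cantilever, summing each load's contribution:
  UDL 6.5: wL⁴/(8EI) = 16848/EI
  point load 94.4 at a = 6: Pa²(3L − a)/(6EI) = 16992/EI
  δ_0 = 33840/EI
Flexibility coefficient — unit upward force at B: δ_{BB} = L³/(3EI) = 576/EI.
Compatibility at B: δ_0 − R_B·δ_{BB} = 0, so R_B = 33840/576 = 58.75 kip.
Moment equilibrium about A: M_A = Σ(load moments about A) − R_B·L = 1034 − 58.75×12 = 329.4 kip·ft.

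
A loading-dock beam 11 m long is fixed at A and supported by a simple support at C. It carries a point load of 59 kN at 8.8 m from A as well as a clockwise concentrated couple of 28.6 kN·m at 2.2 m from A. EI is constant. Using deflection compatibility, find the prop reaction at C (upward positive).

Release the roller at C. Primary structure: cantilever fixed at A.
Deflection at C on the released cantilever, summing each load's contribution:
  point load 59 at a = 8.8: Pa²(3L − a)/(6EI) = 18428/EI
  clockwise couple 28.6 at a = 2.2: M₀a(2L − a)/(2EI) = 622.9/EI
  δ_0 = 19051/EI
Tip deflection under a unit load at C: L³/(3EI) = 443.7/EI.
The prop prevents deflection at C: R_C = δ_0/δ_{CC} = 19051/443.7 = 42.94 kN.

R_C = 42.94 kN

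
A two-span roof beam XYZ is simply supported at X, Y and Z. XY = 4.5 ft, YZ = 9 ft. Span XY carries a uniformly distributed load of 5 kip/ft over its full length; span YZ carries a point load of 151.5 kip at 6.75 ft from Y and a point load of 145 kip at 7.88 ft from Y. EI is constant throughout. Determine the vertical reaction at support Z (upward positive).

R_Z = 222.4 kip

Take M_Y as the redundant. Released structure: two simple spans XY and YZ with a hinge at Y.
Discontinuity in slope at Y on the released structure — sum the simple-span end rotations:
  span XY: UDL 5: wL³/(24EI) = 18.98/EI
  span YZ: point load 151.5 at a = 6.75: Pab(L + b)/(6LEI) = 479.4/EI
  span YZ: point load 145 at a = 7.88: Pab(L + b)/(6LEI) = 239.8/EI
  relative rotation θ_0 = (18.98 + 719.2)/EI = 738.2/EI
A unit hogging moment at Y produces rotation L₁/(3EI) + L₂/(3EI) = 4.5/EI.
Compatibility: M_Y·(L₁+L₂)/(3EI) = θ_0, giving M_Y = 164 kip·ft (hogging).
Span YZ, ΣM about Z: R_Y^{YZ}·9 = 503.3 + 164, so R_Y^{YZ} = 74.15 kip and R_Z = 296.5 − 74.15 = 222.4 kip.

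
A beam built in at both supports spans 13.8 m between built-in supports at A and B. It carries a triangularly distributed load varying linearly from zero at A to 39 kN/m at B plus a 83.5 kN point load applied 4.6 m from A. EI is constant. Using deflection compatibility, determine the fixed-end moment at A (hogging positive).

M_A = 418.3 kN·m

Release both end moments; the primary structure is a simply-supported span AB with redundants M_A and M_B.
On the primary (simply-supported) span, the end slopes from the loading are:
  at A: triangular load, peak 39: 7w₀L³/(360EI) = 1993/EI
  at B: triangular load, peak 39: w₀L³/(45EI) = 2278/EI
  at A: point load 83.5 at a = 4.6: Pab(L + b)/(6LEI) = 981.6/EI
  at B: point load 83.5 at a = 4.6: Pab(L + a)/(6LEI) = 785.3/EI
  θ_A0 = 2975/EI,  θ_B0 = 3063/EI
Flexibility coefficients: a unit moment at one end gives L/(3EI) there and L/(6EI) at the far end, so f₁₁ = f₂₂ = 4.6/EI and f₁₂ = f₂₁ = 2.3/EI.
Compatibility — zero rotation at each built-in end:
  4.6 M_A + 2.3 M_B = 2975
  2.3 M_A + 4.6 M_B = 3063
Solving the pair gives M_A = 418.3 kN·m and M_B = 456.7 kN·m (hogging).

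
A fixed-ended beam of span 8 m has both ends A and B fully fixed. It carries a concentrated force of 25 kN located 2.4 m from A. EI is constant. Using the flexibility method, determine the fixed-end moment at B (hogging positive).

M_B = 12.6 kN·m

Take the two fixed-end moments M_A, M_B as redundants; the released structure is the simple span AB.
End rotations of the released simple span under the applied load (×1/EI):
  at A: point load 25 at a = 2.4: Pab(L + b)/(6LEI) = 95.2/EI
  at B: point load 25 at a = 2.4: Pab(L + a)/(6LEI) = 72.8/EI
  θ_A0 = 95.2/EI,  θ_B0 = 72.8/EI
Flexibility coefficients: a unit moment at one end gives L/(3EI) there and L/(6EI) at the far end, so f₁₁ = f₂₂ = 2.667/EI and f₁₂ = f₂₁ = 1.333/EI.
Compatibility — zero rotation at each built-in end:
  2.667 M_A + 1.333 M_B = 95.2
  1.333 M_A + 2.667 M_B = 72.8
Solving the pair gives M_A = 29.4 kN·m and M_B = 12.6 kN·m (hogging).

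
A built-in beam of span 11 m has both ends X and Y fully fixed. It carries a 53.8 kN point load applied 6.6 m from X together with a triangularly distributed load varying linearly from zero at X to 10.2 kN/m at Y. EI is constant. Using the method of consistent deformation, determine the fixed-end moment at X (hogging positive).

Take the two fixed-end moments M_X, M_Y as redundants; the released structure is the simple span XY.
End rotations of the released simple span under the applied load (×1/EI):
  at X: point load 53.8 at a = 6.6: Pab(L + b)/(6LEI) = 364.5/EI
  at Y: point load 53.8 at a = 6.6: Pab(L + a)/(6LEI) = 416.6/EI
  at X: triangular load, peak 10.2: 7w₀L³/(360EI) = 264/EI
  at Y: triangular load, peak 10.2: w₀L³/(45EI) = 301.7/EI
  θ_X0 = 628.5/EI,  θ_Y0 = 718.3/EI
Flexibility coefficients: a unit moment at one end gives L/(3EI) there and L/(6EI) at the far end, so f₁₁ = f₂₂ = 3.667/EI and f₁₂ = f₂₁ = 1.833/EI.
Compatibility — zero rotation at each built-in end:
  3.667 M_X + 1.833 M_Y = 628.5
  1.833 M_X + 3.667 M_Y = 718.3
Solving the pair gives M_X = 97.95 kN·m and M_Y = 146.9 kN·m (hogging).

M_X = 97.95 kN·m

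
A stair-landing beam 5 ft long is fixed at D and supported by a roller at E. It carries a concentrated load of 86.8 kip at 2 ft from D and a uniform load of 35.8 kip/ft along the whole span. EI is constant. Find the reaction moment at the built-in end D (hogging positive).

Release the roller at E. Primary structure: cantilever fixed at D.
Deflection at E on the released cantilever, summing each load's contribution:
  point load 86.8 at a = 2: Pa²(3L − a)/(6EI) = 752.3/EI
  UDL 35.8: wL⁴/(8EI) = 2797/EI
  δ_0 = 3549/EI
Flexibility coefficient — unit upward force at E: δ_{EE} = L³/(3EI) = 41.67/EI.
The prop prevents deflection at E: R_E = δ_0/δ_{EE} = 3549/41.67 = 85.18 kip.
Moment equilibrium about D: M_D = Σ(load moments about D) − R_E·L = 621.1 − 85.18×5 = 195.2 kip·ft.

M_D = 195.2 kip·ft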